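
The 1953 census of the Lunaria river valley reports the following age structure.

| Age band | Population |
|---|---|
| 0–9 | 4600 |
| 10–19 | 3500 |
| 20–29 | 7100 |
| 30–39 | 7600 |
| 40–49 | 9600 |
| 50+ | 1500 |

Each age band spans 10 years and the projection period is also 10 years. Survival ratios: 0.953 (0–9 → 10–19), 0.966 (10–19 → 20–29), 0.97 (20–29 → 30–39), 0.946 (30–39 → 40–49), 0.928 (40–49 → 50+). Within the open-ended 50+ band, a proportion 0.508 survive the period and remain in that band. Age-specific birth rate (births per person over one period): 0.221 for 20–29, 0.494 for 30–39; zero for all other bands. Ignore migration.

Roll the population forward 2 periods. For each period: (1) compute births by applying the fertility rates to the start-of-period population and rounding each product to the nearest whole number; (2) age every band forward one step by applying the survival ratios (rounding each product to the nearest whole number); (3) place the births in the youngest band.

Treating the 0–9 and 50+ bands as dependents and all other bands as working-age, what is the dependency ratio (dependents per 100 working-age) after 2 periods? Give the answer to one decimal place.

(Groups numbered youngest = 1 to oldest = 6.)
After projecting period 1:
Births: 7100 × 0.221 = 1569 ; 7600 × 0.494 = 3754 → total 5323
Group 2: 4600 × 0.953 = 4384
Group 3: 3500 × 0.966 = 3381
Group 4: 7100 × 0.97 = 6887
Group 5: 7600 × 0.946 = 7190
Group 6: 9600 × 0.928 + 1500 × 0.508 = 8909 + 762 = 9671
Population now: 0–9=5323, 10–19=4384, 20–29=3381, 30–39=6887, 40–49=7190, 50+=9671
After projecting period 2:
Births: 3381 × 0.221 = 747 ; 6887 × 0.494 = 3402 → total 4149
Group 2: 5323 × 0.953 = 5073
Group 3: 4384 × 0.966 = 4235
Group 4: 3381 × 0.97 = 3280
Group 5: 6887 × 0.946 = 6515
Group 6: 7190 × 0.928 + 9671 × 0.508 = 6672 + 4913 = 11585
Population now: 0–9=4149, 10–19=5073, 20–29=4235, 30–39=3280, 40–49=6515, 50+=11585
Dependents (band 0–9 + band 50+) = 4149 + 11585 = 15734; working-age = 19103; ratio = 15734/19103 × 100 = 82.4

82.4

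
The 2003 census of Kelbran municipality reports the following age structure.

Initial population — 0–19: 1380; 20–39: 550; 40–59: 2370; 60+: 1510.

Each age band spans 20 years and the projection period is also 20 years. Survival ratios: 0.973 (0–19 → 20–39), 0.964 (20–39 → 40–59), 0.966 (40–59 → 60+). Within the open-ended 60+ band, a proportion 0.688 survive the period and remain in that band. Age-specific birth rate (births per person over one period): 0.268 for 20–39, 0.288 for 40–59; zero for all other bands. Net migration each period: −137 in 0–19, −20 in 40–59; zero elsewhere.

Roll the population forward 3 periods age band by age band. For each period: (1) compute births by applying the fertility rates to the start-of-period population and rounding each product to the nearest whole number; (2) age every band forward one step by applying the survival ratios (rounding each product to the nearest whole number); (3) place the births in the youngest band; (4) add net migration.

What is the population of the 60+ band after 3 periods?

3147

— Period 1 —
Births: 550 × 0.268 = 147 ; 2370 × 0.288 = 683 — total 830
20–39: 1380 × 0.973 = 1343
40–59: 550 × 0.964 = 530
60+: 2370 × 0.966 + 1510 × 0.688 = 2289 + 1039 = 3328
Net migration: 0–19 − 137 → 693; 40–59 − 20 → 510
End of period: [693, 1343, 510, 3328]
— Period 2 —
Births: 1343 × 0.268 = 360 ; 510 × 0.288 = 147 — total 507
20–39: 693 × 0.973 = 674
40–59: 1343 × 0.964 = 1295
60+: 510 × 0.966 + 3328 × 0.688 = 493 + 2290 = 2783
Net migration: 0–19 − 137 → 370; 40–59 − 20 → 1275
End of period: [370, 674, 1275, 2783]
— Period 3 —
Births: 674 × 0.268 = 181 ; 1275 × 0.288 = 367 — total 548
20–39: 370 × 0.973 = 360
40–59: 674 × 0.964 = 650
60+: 1275 × 0.966 + 2783 × 0.688 = 1232 + 1915 = 3147
Net migration: 0–19 − 137 → 411; 40–59 − 20 → 630
End of period: [411, 360, 630, 3147]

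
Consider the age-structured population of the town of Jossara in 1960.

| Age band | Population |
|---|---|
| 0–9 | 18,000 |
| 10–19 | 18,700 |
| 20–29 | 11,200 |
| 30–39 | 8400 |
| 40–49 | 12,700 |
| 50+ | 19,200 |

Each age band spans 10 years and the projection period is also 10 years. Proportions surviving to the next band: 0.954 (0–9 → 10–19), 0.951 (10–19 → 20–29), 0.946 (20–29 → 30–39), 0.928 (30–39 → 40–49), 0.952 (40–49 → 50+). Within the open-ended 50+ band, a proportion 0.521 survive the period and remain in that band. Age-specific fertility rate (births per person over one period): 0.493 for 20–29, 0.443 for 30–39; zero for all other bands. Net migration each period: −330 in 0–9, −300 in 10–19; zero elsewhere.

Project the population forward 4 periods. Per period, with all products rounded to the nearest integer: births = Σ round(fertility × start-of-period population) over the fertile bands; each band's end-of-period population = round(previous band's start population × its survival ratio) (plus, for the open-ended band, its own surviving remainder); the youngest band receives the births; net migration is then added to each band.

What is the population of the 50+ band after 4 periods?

Period 1.
Births: 11200 * 0.493 = 5522 ; 8400 * 0.443 = 3721 — total 9243
10–19: 18000 * 0.954 = 17172
20–29: 18700 * 0.951 = 17784
30–39: 11200 * 0.946 = 10595
40–49: 8400 * 0.928 = 7795
50+: 12700 * 0.952 + 19200 * 0.521 = 12090 + 10003 = 22093
Net migration: 0–9 − 330 → 8913; 10–19 − 300 → 16872
End of period: [8913, 16872, 17784, 10595, 7795, 22093]
Period 2.
Births: 17784 * 0.493 = 8768 ; 10595 * 0.443 = 4694 — total 13462
10–19: 8913 * 0.954 = 8503
20–29: 16872 * 0.951 = 16045
30–39: 17784 * 0.946 = 16824
40–49: 10595 * 0.928 = 9832
50+: 7795 * 0.952 + 22093 * 0.521 = 7421 + 11510 = 18931
Net migration: 0–9 − 330 → 13132; 10–19 − 300 → 8203
End of period: [13132, 8203, 16045, 16824, 9832, 18931]
Period 3.
Births: 16045 * 0.493 = 7910 ; 16824 * 0.443 = 7453 — total 15363
10–19: 13132 * 0.954 = 12528
20–29: 8203 * 0.951 = 7801
30–39: 16045 * 0.946 = 15179
40–49: 16824 * 0.928 = 15613
50+: 9832 * 0.952 + 18931 * 0.521 = 9360 + 9863 = 19223
Net migration: 0–9 − 330 → 15033; 10–19 − 300 → 12228
End of period: [15033, 12228, 7801, 15179, 15613, 19223]
Period 4.
Births: 7801 * 0.493 = 3846 ; 15179 * 0.443 = 6724 — total 10570
10–19: 15033 * 0.954 = 14341
20–29: 12228 * 0.951 = 11629
30–39: 7801 * 0.946 = 7380
40–49: 15179 * 0.928 = 14086
50+: 15613 * 0.952 + 19223 * 0.521 = 14864 + 10015 = 24879
Net migration: 0–9 − 330 → 10240; 10–19 − 300 → 14041
End of period: [10240, 14041, 11629, 7380, 14086, 24879]

24879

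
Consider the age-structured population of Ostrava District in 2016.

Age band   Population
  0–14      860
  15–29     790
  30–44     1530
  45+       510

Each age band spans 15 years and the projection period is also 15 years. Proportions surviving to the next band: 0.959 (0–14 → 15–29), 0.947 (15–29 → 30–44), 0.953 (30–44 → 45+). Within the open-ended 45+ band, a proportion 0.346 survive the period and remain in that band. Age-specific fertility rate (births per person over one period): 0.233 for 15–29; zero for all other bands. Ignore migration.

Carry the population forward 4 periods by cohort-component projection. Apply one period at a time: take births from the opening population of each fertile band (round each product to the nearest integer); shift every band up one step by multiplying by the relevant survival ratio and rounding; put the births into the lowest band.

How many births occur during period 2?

192

— Period 1 —
Births: 790 × 0.233 = 184
15–29: 860 × 0.959 = 825
30–44: 790 × 0.947 = 748
45+: 1530 × 0.953 + 510 × 0.346 = 1458 + 176 = 1634
→ [184, 825, 748, 1634]
— Period 2 —
Births: 825 × 0.233 = 192
15–29: 184 × 0.959 = 176
30–44: 825 × 0.947 = 781
45+: 748 × 0.953 + 1634 × 0.346 = 713 + 565 = 1278
→ [192, 176, 781, 1278]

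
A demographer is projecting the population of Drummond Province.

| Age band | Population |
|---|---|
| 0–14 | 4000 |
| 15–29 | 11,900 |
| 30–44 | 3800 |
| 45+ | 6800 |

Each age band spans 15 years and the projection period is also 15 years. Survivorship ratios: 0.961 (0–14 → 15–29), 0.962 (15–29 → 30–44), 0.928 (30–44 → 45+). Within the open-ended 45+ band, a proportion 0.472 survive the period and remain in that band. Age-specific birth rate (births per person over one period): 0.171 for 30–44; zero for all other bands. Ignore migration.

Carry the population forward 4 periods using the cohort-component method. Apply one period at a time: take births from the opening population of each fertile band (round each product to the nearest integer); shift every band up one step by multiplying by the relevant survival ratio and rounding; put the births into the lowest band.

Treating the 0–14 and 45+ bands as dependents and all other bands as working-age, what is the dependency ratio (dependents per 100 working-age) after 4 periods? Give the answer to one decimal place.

221.6

Call the bands 1 to 4, youngest first.
— Period 1 —
Births: 3800 × 0.171 = 650
Band 2: 4000 × 0.961 = 3844
Band 3: 11900 × 0.962 = 11448
Band 4: 3800 × 0.928 + 6800 × 0.472 = 3526 + 3210 = 6736
Population now: 0–14=650, 15–29=3844, 30–44=11448, 45+=6736
— Period 2 —
Births: 11448 × 0.171 = 1958
Band 2: 650 × 0.961 = 625
Band 3: 3844 × 0.962 = 3698
Band 4: 11448 × 0.928 + 6736 × 0.472 = 10624 + 3179 = 13803
Population now: 0–14=1958, 15–29=625, 30–44=3698, 45+=13803
— Period 3 —
Births: 3698 × 0.171 = 632
Band 2: 1958 × 0.961 = 1882
Band 3: 625 × 0.962 = 601
Band 4: 3698 × 0.928 + 13803 × 0.472 = 3432 + 6515 = 9947
Population now: 0–14=632, 15–29=1882, 30–44=601, 45+=9947
— Period 4 —
Births: 601 × 0.171 = 103
Band 2: 632 × 0.961 = 607
Band 3: 1882 × 0.962 = 1810
Band 4: 601 × 0.928 + 9947 × 0.472 = 558 + 4695 = 5253
Population now: 0–14=103, 15–29=607, 30–44=1810, 45+=5253
Dependents (band 0–14 + band 45+) = 103 + 5253 = 5356; working-age = 2417; ratio = 5356/2417 × 100 = 221.6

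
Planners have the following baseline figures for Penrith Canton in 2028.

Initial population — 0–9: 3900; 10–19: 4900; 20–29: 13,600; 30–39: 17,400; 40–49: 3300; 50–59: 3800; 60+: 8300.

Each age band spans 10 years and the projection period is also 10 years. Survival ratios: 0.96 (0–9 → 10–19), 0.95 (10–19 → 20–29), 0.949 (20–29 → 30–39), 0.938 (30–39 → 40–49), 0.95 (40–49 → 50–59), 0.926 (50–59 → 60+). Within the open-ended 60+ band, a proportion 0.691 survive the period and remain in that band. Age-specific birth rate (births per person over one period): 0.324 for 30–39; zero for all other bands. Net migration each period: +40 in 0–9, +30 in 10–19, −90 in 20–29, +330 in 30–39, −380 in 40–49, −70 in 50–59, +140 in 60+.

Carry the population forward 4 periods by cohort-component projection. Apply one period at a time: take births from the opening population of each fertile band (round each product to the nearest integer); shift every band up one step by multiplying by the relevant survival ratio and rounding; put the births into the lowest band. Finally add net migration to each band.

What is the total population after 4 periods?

[period 1]
Births: 17400 × 0.324 = 5638
10–19: 3900 × 0.96 = 3744
20–29: 4900 × 0.95 = 4655
30–39: 13600 × 0.949 = 12906
40–49: 17400 × 0.938 = 16321
50–59: 3300 × 0.95 = 3135
60+: 3800 × 0.926 + 8300 × 0.691 = 3519 + 5735 = 9254
Net migration: 0–9 + 40 → 5678; 10–19 + 30 → 3774; 20–29 − 90 → 4565; 30–39 + 330 → 13236; 40–49 − 380 → 15941; 50–59 − 70 → 3065; 60+ + 140 → 9394
Population now: 0–9=5678, 10–19=3774, 20–29=4565, 30–39=13236, 40–49=15941, 50–59=3065, 60+=9394
[period 2]
Births: 13236 × 0.324 = 4288
10–19: 5678 × 0.96 = 5451
20–29: 3774 × 0.95 = 3585
30–39: 4565 × 0.949 = 4332
40–49: 13236 × 0.938 = 12415
50–59: 15941 × 0.95 = 15144
60+: 3065 × 0.926 + 9394 × 0.691 = 2838 + 6491 = 9329
Net migration: 0–9 + 40 → 4328; 10–19 + 30 → 5481; 20–29 − 90 → 3495; 30–39 + 330 → 4662; 40–49 − 380 → 12035; 50–59 − 70 → 15074; 60+ + 140 → 9469
Population now: 0–9=4328, 10–19=5481, 20–29=3495, 30–39=4662, 40–49=12035, 50–59=15074, 60+=9469
[period 3]
Births: 4662 × 0.324 = 1510
10–19: 4328 × 0.96 = 4155
20–29: 5481 × 0.95 = 5207
30–39: 3495 × 0.949 = 3317
40–49: 4662 × 0.938 = 4373
50–59: 12035 × 0.95 = 11433
60+: 15074 × 0.926 + 9469 × 0.691 = 13959 + 6543 = 20502
Net migration: 0–9 + 40 → 1550; 10–19 + 30 → 4185; 20–29 − 90 → 5117; 30–39 + 330 → 3647; 40–49 − 380 → 3993; 50–59 − 70 → 11363; 60+ + 140 → 20642
Population now: 0–9=1550, 10–19=4185, 20–29=5117, 30–39=3647, 40–49=3993, 50–59=11363, 60+=20642
[period 4]
Births: 3647 × 0.324 = 1182
10–19: 1550 × 0.96 = 1488
20–29: 4185 × 0.95 = 3976
30–39: 5117 × 0.949 = 4856
40–49: 3647 × 0.938 = 3421
50–59: 3993 × 0.95 = 3793
60+: 11363 × 0.926 + 20642 × 0.691 = 10522 + 14264 = 24786
Net migration: 0–9 + 40 → 1222; 10–19 + 30 → 1518; 20–29 − 90 → 3886; 30–39 + 330 → 5186; 40–49 − 380 → 3041; 50–59 − 70 → 3723; 60+ + 140 → 24926
Population now: 0–9=1222, 10–19=1518, 20–29=3886, 30–39=5186, 40–49=3041, 50–59=3723, 60+=24926
Total after period 4: 1222 + 1518 + 3886 + 5186 + 3041 + 3723 + 24926 = 43502

43502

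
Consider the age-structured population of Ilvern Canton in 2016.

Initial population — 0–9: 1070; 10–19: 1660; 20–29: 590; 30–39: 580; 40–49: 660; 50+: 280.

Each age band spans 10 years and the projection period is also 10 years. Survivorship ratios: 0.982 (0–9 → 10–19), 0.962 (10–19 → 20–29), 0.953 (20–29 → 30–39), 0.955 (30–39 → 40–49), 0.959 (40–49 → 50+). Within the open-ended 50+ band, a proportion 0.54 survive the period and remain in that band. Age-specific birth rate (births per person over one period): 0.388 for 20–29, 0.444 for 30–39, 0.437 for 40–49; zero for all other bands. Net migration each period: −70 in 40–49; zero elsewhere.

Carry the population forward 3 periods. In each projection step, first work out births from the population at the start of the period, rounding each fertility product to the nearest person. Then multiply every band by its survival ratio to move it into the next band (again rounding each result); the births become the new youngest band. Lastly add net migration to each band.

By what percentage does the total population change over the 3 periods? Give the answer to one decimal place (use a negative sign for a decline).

31.0

Period 1:
Births: 590 * 0.388 = 229 ; 580 * 0.444 = 258 ; 660 * 0.437 = 288 → total 775
10–19: 1070 * 0.982 = 1051
20–29: 1660 * 0.962 = 1597
30–39: 590 * 0.953 = 562
40–49: 580 * 0.955 = 554
50+: 660 * 0.959 + 280 * 0.54 = 633 + 151 = 784
Net migration: 40–49 − 70 → 484
Giving 775 / 1051 / 1597 / 562 / 484 / 784.
Period 2:
Births: 1597 * 0.388 = 620 ; 562 * 0.444 = 250 ; 484 * 0.437 = 212 → total 1082
10–19: 775 * 0.982 = 761
20–29: 1051 * 0.962 = 1011
30–39: 1597 * 0.953 = 1522
40–49: 562 * 0.955 = 537
50+: 484 * 0.959 + 784 * 0.54 = 464 + 423 = 887
Net migration: 40–49 − 70 → 467
Giving 1082 / 761 / 1011 / 1522 / 467 / 887.
Period 3:
Births: 1011 * 0.388 = 392 ; 1522 * 0.444 = 676 ; 467 * 0.437 = 204 → total 1272
10–19: 1082 * 0.982 = 1063
20–29: 761 * 0.962 = 732
30–39: 1011 * 0.953 = 963
40–49: 1522 * 0.955 = 1454
50+: 467 * 0.959 + 887 * 0.54 = 448 + 479 = 927
Net migration: 40–49 − 70 → 1384
Giving 1272 / 1063 / 732 / 963 / 1384 / 927.
Total: 4840 → 6341; change = 1501; percentage change = 31.0%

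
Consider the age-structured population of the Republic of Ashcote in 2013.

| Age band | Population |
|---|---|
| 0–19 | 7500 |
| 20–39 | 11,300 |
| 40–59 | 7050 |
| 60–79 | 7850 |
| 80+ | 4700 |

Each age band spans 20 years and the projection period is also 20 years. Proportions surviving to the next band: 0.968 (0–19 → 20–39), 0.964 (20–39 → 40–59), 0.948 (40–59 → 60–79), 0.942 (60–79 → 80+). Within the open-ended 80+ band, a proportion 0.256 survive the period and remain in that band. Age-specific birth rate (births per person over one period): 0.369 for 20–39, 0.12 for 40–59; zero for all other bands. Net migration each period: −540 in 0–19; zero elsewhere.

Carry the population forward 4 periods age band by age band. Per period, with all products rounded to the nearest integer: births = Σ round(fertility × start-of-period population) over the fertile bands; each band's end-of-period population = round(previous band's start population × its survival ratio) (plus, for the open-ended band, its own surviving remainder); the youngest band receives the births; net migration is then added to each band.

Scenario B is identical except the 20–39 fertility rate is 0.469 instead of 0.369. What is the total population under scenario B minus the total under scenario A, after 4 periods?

3383

Let band 1 be 0–19 through band 5 = 80+.
Period 1:
Births: 11300 × 0.369 = 4170, 7050 × 0.12 = 846 → 5016
Band 2: 7500 × 0.968 = 7260
Band 3: 11300 × 0.964 = 10893
Band 4: 7050 × 0.948 = 6683
Band 5: 7850 × 0.942 + 4700 × 0.256 = 7395 + 1203 = 8598
Net migration: Band 1 − 540 → 4476
End of period: [4476, 7260, 10893, 6683, 8598]
Period 2:
Births: 7260 × 0.369 = 2679, 10893 × 0.12 = 1307 → 3986
Band 2: 4476 × 0.968 = 4333
Band 3: 7260 × 0.964 = 6999
Band 4: 10893 × 0.948 = 10327
Band 5: 6683 × 0.942 + 8598 × 0.256 = 6295 + 2201 = 8496
Net migration: Band 1 − 540 → 3446
End of period: [3446, 4333, 6999, 10327, 8496]
Period 3:
Births: 4333 × 0.369 = 1599, 6999 × 0.12 = 840 → 2439
Band 2: 3446 × 0.968 = 3336
Band 3: 4333 × 0.964 = 4177
Band 4: 6999 × 0.948 = 6635
Band 5: 10327 × 0.942 + 8496 × 0.256 = 9728 + 2175 = 11903
Net migration: Band 1 − 540 → 1899
End of period: [1899, 3336, 4177, 6635, 11903]
Period 4:
Births: 3336 × 0.369 = 1231, 4177 × 0.12 = 501 → 1732
Band 2: 1899 × 0.968 = 1838
Band 3: 3336 × 0.964 = 3216
Band 4: 4177 × 0.948 = 3960
Band 5: 6635 × 0.942 + 11903 × 0.256 = 6250 + 3047 = 9297
Net migration: Band 1 − 540 → 1192
End of period: [1192, 1838, 3216, 3960, 9297]
Scenario A total after 4 periods: 19503
Scenario B projection —
Period 1:
Births: 11300 × 0.469 = 5300, 7050 × 0.12 = 846 → 6146
Band 2: 7500 × 0.968 = 7260
Band 3: 11300 × 0.964 = 10893
Band 4: 7050 × 0.948 = 6683
Band 5: 7850 × 0.942 + 4700 × 0.256 = 7395 + 1203 = 8598
Net migration: Band 1 − 540 → 5606
End of period: [5606, 7260, 10893, 6683, 8598]
Period 2:
Births: 7260 × 0.469 = 3405, 10893 × 0.12 = 1307 → 4712
Band 2: 5606 × 0.968 = 5427
Band 3: 7260 × 0.964 = 6999
Band 4: 10893 × 0.948 = 10327
Band 5: 6683 × 0.942 + 8598 × 0.256 = 6295 + 2201 = 8496
Net migration: Band 1 − 540 → 4172
End of period: [4172, 5427, 6999, 10327, 8496]
Period 3:
Births: 5427 × 0.469 = 2545, 6999 × 0.12 = 840 → 3385
Band 2: 4172 × 0.968 = 4038
Band 3: 5427 × 0.964 = 5232
Band 4: 6999 × 0.948 = 6635
Band 5: 10327 × 0.942 + 8496 × 0.256 = 9728 + 2175 = 11903
Net migration: Band 1 − 540 → 2845
End of period: [2845, 4038, 5232, 6635, 11903]
Period 4:
Births: 4038 × 0.469 = 1894, 5232 × 0.12 = 628 → 2522
Band 2: 2845 × 0.968 = 2754
Band 3: 4038 × 0.964 = 3893
Band 4: 5232 × 0.948 = 4960
Band 5: 6635 × 0.942 + 11903 × 0.256 = 6250 + 3047 = 9297
Net migration: Band 1 − 540 → 1982
End of period: [1982, 2754, 3893, 4960, 9297]
Scenario B total after 4 periods: 22886
Difference B − A = 22886 − 19503 = 3383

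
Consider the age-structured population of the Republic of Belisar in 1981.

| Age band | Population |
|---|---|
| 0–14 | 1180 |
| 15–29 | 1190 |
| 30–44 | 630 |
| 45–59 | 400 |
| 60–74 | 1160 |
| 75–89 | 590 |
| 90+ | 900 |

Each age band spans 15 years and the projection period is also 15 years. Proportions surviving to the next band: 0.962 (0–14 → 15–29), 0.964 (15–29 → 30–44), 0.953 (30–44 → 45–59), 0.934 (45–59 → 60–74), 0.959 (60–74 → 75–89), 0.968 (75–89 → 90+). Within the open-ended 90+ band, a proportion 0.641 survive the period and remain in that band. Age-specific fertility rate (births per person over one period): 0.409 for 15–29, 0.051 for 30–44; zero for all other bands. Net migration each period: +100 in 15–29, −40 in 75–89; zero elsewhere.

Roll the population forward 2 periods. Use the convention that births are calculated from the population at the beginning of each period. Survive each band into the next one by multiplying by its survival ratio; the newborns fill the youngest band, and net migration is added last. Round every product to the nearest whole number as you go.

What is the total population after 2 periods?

Period 1.
Births: 1190 × 0.409 = 487  |  630 × 0.051 = 32 → total 519
15–29: 1180 × 0.962 = 1135
30–44: 1190 × 0.964 = 1147
45–59: 630 × 0.953 = 600
60–74: 400 × 0.934 = 374
75–89: 1160 × 0.959 = 1112
90+: 590 × 0.968 + 900 × 0.641 = 571 + 577 = 1148
Net migration: 15–29 + 100 → 1235; 75–89 − 40 → 1072
Population now: 0–14=519, 15–29=1235, 30–44=1147, 45–59=600, 60–74=374, 75–89=1072, 90+=1148
Period 2.
Births: 1235 × 0.409 = 505  |  1147 × 0.051 = 58 → total 563
15–29: 519 × 0.962 = 499
30–44: 1235 × 0.964 = 1191
45–59: 1147 × 0.953 = 1093
60–74: 600 × 0.934 = 560
75–89: 374 × 0.959 = 359
90+: 1072 × 0.968 + 1148 × 0.641 = 1038 + 736 = 1774
Net migration: 15–29 + 100 → 599; 75–89 − 40 → 319
Population now: 0–14=563, 15–29=599, 30–44=1191, 45–59=1093, 60–74=560, 75–89=319, 90+=1774
Total after period 2: 563 + 599 + 1191 + 1093 + 560 + 319 + 1774 = 6099

6099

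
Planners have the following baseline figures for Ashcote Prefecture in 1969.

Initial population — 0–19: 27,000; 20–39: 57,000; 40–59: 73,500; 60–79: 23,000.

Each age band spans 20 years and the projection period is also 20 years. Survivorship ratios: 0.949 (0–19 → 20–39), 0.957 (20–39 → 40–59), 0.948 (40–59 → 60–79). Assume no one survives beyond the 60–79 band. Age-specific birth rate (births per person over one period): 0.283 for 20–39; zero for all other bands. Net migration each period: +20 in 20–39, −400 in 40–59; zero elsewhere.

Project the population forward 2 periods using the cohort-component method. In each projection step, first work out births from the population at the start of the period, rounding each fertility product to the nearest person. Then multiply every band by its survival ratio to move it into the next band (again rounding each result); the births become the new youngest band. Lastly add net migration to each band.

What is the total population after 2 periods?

98058

(Groups numbered youngest = 1 to oldest = 4.)
Period 1.
Births: 57000 × 0.283 = 16131
Group 2: 27000 × 0.949 = 25623
Group 3: 57000 × 0.957 = 54549
Group 4: 73500 × 0.948 = 69678
Net migration: Group 2 + 20 → 25643; Group 3 − 400 → 54149
End of period: [16131, 25643, 54149, 69678]
Period 2.
Births: 25643 × 0.283 = 7257
Group 2: 16131 × 0.949 = 15308
Group 3: 25643 × 0.957 = 24540
Group 4: 54149 × 0.948 = 51333
Net migration: Group 2 + 20 → 15328; Group 3 − 400 → 24140
End of period: [7257, 15328, 24140, 51333]
Total after period 2: 7257 + 15328 + 24140 + 51333 = 98058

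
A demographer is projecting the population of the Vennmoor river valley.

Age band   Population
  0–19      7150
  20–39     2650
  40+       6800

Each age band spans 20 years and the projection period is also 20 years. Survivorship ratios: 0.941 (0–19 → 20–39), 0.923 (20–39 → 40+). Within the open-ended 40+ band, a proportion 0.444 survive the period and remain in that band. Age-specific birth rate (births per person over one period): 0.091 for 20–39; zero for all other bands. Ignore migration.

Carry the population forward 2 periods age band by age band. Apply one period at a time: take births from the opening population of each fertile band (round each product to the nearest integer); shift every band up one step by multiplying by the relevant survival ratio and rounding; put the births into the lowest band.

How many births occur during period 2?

612

[period 1]
Births: 2650 * 0.091 = 241
20–39: 7150 * 0.941 = 6728
40+: 2650 * 0.923 + 6800 * 0.444 = 2446 + 3019 = 5465
End of period: [241, 6728, 5465]
[period 2]
Births: 6728 * 0.091 = 612
20–39: 241 * 0.941 = 227
40+: 6728 * 0.923 + 5465 * 0.444 = 6210 + 2426 = 8636
End of period: [612, 227, 8636]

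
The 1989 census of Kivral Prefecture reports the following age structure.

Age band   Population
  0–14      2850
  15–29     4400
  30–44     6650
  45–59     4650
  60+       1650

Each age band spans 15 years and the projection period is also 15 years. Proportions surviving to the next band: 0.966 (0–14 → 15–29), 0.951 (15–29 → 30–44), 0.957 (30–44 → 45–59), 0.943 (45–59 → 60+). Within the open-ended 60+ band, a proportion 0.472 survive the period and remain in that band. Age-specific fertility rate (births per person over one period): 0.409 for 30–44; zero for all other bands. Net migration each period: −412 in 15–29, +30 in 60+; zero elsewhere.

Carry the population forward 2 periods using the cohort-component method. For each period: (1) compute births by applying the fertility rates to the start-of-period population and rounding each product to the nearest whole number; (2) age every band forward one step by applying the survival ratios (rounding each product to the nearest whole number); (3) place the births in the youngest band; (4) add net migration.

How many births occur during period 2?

1711

— Period 1 —
Births: 6650 * 0.409 = 2720
15–29: 2850 * 0.966 = 2753
30–44: 4400 * 0.951 = 4184
45–59: 6650 * 0.957 = 6364
60+: 4650 * 0.943 + 1650 * 0.472 = 4385 + 779 = 5164
Net migration: 15–29 − 412 → 2341; 60+ + 30 → 5194
→ [2720, 2341, 4184, 6364, 5194]
— Period 2 —
Births: 4184 * 0.409 = 1711
15–29: 2720 * 0.966 = 2628
30–44: 2341 * 0.951 = 2226
45–59: 4184 * 0.957 = 4004
60+: 6364 * 0.943 + 5194 * 0.472 = 6001 + 2452 = 8453
Net migration: 15–29 − 412 → 2216; 60+ + 30 → 8483
→ [1711, 2216, 2226, 4004, 8483]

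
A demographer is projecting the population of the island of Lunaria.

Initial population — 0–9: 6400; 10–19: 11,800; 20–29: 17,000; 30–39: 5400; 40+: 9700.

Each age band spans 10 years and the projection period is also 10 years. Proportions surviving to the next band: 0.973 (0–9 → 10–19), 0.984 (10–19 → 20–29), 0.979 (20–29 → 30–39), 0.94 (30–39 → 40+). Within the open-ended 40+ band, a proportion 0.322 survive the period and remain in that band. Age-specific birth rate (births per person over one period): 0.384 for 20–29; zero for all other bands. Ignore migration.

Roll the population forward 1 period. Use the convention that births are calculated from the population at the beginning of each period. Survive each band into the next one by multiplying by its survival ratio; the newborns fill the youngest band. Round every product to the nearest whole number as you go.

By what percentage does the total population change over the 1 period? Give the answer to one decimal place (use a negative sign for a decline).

-2.2

Period 1.
Births: 17000 × 0.384 = 6528
10–19: 6400 × 0.973 = 6227
20–29: 11800 × 0.984 = 11611
30–39: 17000 × 0.979 = 16643
40+: 5400 × 0.94 + 9700 × 0.322 = 5076 + 3123 = 8199
→ [6528, 6227, 11611, 16643, 8199]
Total: 50300 → 49208; change = -1092; percentage change = -2.2%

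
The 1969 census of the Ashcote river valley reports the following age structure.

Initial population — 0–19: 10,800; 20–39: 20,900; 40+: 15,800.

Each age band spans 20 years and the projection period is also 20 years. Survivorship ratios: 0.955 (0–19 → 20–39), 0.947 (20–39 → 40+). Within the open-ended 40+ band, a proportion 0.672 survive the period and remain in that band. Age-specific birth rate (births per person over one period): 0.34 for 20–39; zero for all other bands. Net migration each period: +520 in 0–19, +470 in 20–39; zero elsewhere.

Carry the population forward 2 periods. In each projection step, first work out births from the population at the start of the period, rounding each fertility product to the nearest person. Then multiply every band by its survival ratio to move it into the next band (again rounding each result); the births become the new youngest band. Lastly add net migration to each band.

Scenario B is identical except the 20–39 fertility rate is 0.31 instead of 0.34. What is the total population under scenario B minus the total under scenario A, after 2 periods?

-923

Let band 1 be 0–19 through band 3 = 40+.
Period 1.
Births: 20900 × 0.34 = 7106
Band 2: 10800 × 0.955 = 10314
Band 3: 20900 × 0.947 + 15800 × 0.672 = 19792 + 10618 = 30410
Net migration: Band 1 + 520 → 7626; Band 2 + 470 → 10784
Giving 7626 / 10784 / 30410.
Period 2.
Births: 10784 × 0.34 = 3667
Band 2: 7626 × 0.955 = 7283
Band 3: 10784 × 0.947 + 30410 × 0.672 = 10212 + 20436 = 30648
Net migration: Band 1 + 520 → 4187; Band 2 + 470 → 7753
Giving 4187 / 7753 / 30648.
Scenario A total after 2 periods: 42588
Scenario B projection —
Period 1.
Births: 20900 × 0.31 = 6479
Band 2: 10800 × 0.955 = 10314
Band 3: 20900 × 0.947 + 15800 × 0.672 = 19792 + 10618 = 30410
Net migration: Band 1 + 520 → 6999; Band 2 + 470 → 10784
Giving 6999 / 10784 / 30410.
Period 2.
Births: 10784 × 0.31 = 3343
Band 2: 6999 × 0.955 = 6684
Band 3: 10784 × 0.947 + 30410 × 0.672 = 10212 + 20436 = 30648
Net migration: Band 1 + 520 → 3863; Band 2 + 470 → 7154
Giving 3863 / 7154 / 30648.
Scenario B total after 2 periods: 41665
Difference B − A = 41665 − 42588 = -923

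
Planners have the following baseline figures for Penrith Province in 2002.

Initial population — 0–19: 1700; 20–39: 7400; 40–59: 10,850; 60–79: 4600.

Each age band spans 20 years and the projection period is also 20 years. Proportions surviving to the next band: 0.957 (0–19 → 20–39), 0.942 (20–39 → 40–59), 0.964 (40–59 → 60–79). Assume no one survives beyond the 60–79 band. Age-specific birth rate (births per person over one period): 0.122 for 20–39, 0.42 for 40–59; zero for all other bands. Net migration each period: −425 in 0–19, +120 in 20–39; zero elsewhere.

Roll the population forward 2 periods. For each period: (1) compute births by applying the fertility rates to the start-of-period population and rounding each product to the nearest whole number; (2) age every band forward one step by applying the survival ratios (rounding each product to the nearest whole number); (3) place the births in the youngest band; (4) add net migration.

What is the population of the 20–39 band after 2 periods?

4938

Period 1:
Births: 7400 × 0.122 = 903 ; 10850 × 0.42 = 4557 — total 5460
20–39: 1700 × 0.957 = 1627
40–59: 7400 × 0.942 = 6971
60–79: 10850 × 0.964 = 10459
Net migration: 0–19 − 425 → 5035; 20–39 + 120 → 1747
Population now: 0–19=5035, 20–39=1747, 40–59=6971, 60–79=10459
Period 2:
Births: 1747 × 0.122 = 213 ; 6971 × 0.42 = 2928 — total 3141
20–39: 5035 × 0.957 = 4818
40–59: 1747 × 0.942 = 1646
60–79: 6971 × 0.964 = 6720
Net migration: 0–19 − 425 → 2716; 20–39 + 120 → 4938
Population now: 0–19=2716, 20–39=4938, 40–59=1646, 60–79=6720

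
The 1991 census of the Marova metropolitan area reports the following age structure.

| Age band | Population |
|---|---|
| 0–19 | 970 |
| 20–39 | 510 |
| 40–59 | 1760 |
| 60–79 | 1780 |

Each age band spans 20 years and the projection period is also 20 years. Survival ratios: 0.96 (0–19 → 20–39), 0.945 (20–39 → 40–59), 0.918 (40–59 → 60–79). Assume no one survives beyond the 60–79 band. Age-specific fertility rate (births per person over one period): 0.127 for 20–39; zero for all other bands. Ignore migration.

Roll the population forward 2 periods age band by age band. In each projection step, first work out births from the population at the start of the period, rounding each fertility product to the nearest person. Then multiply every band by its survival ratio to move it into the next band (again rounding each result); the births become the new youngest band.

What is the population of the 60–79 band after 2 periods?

442

Let band 1 be 0–19 through band 4 = 60–79.
Period 1.
Births: 510 × 0.127 = 65
Band 2: 970 × 0.96 = 931
Band 3: 510 × 0.945 = 482
Band 4: 1760 × 0.918 = 1616
Population now: 0–19=65, 20–39=931, 40–59=482, 60–79=1616
Period 2.
Births: 931 × 0.127 = 118
Band 2: 65 × 0.96 = 62
Band 3: 931 × 0.945 = 880
Band 4: 482 × 0.918 = 442
Population now: 0–19=118, 20–39=62, 40–59=880, 60–79=442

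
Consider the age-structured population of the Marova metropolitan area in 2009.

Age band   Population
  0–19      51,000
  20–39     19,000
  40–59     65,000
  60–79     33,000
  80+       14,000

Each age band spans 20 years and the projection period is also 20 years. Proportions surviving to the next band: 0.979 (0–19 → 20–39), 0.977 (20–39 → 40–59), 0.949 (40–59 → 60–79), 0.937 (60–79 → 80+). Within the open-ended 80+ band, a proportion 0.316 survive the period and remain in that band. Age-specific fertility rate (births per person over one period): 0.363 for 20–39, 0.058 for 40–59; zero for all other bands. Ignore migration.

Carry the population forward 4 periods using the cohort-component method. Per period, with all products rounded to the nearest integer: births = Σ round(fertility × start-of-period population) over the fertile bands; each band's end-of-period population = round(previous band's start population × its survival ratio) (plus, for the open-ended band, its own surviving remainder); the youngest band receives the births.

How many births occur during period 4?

After projecting period 1:
Births: 19000 * 0.363 = 6897, 65000 * 0.058 = 3770 → total 10667
20–39: 51000 * 0.979 = 49929
40–59: 19000 * 0.977 = 18563
60–79: 65000 * 0.949 = 61685
80+: 33000 * 0.937 + 14000 * 0.316 = 30921 + 4424 = 35345
Population now: 0–19=10667, 20–39=49929, 40–59=18563, 60–79=61685, 80+=35345
After projecting period 2:
Births: 49929 * 0.363 = 18124, 18563 * 0.058 = 1077 → total 19201
20–39: 10667 * 0.979 = 10443
40–59: 49929 * 0.977 = 48781
60–79: 18563 * 0.949 = 17616
80+: 61685 * 0.937 + 35345 * 0.316 = 57799 + 11169 = 68968
Population now: 0–19=19201, 20–39=10443, 40–59=48781, 60–79=17616, 80+=68968
After projecting period 3:
Births: 10443 * 0.363 = 3791, 48781 * 0.058 = 2829 → total 6620
20–39: 19201 * 0.979 = 18798
40–59: 10443 * 0.977 = 10203
60–79: 48781 * 0.949 = 46293
80+: 17616 * 0.937 + 68968 * 0.316 = 16506 + 21794 = 38300
Population now: 0–19=6620, 20–39=18798, 40–59=10203, 60–79=46293, 80+=38300
After projecting period 4:
Births: 18798 * 0.363 = 6824, 10203 * 0.058 = 592 → total 7416
20–39: 6620 * 0.979 = 6481
40–59: 18798 * 0.977 = 18366
60–79: 10203 * 0.949 = 9683
80+: 46293 * 0.937 + 38300 * 0.316 = 43377 + 12103 = 55480
Population now: 0–19=7416, 20–39=6481, 40–59=18366, 60–79=9683, 80+=55480

7416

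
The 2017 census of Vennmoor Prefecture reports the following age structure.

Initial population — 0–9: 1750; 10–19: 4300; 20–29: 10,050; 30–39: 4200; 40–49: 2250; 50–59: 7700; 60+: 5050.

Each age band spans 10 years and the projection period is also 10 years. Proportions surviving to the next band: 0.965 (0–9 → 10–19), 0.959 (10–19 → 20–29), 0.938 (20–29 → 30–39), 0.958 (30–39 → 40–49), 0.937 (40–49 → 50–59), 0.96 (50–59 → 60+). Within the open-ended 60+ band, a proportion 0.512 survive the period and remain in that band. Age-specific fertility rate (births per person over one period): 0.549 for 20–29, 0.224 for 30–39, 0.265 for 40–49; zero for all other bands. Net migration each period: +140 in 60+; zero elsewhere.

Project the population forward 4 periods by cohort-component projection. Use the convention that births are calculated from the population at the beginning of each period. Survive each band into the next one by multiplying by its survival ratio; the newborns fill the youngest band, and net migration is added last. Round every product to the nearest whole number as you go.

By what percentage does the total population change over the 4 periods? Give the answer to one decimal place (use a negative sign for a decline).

5.1

Numbering the bands 1..7 from youngest to oldest:
After projecting period 1:
Births: 10050 × 0.549 = 5517  |  4200 × 0.224 = 941  |  2250 × 0.265 = 596 → 7054
Band 2: 1750 × 0.965 = 1689
Band 3: 4300 × 0.959 = 4124
Band 4: 10050 × 0.938 = 9427
Band 5: 4200 × 0.958 = 4024
Band 6: 2250 × 0.937 = 2108
Band 7: 7700 × 0.96 + 5050 × 0.512 = 7392 + 2586 = 9978
Net migration: Band 7 + 140 → 10118
End of period: [7054, 1689, 4124, 9427, 4024, 2108, 10118]
After projecting period 2:
Births: 4124 × 0.549 = 2264  |  9427 × 0.224 = 2112  |  4024 × 0.265 = 1066 → 5442
Band 2: 7054 × 0.965 = 6807
Band 3: 1689 × 0.959 = 1620
Band 4: 4124 × 0.938 = 3868
Band 5: 9427 × 0.958 = 9031
Band 6: 4024 × 0.937 = 3770
Band 7: 2108 × 0.96 + 10118 × 0.512 = 2024 + 5180 = 7204
Net migration: Band 7 + 140 → 7344
End of period: [5442, 6807, 1620, 3868, 9031, 3770, 7344]
After projecting period 3:
Births: 1620 × 0.549 = 889  |  3868 × 0.224 = 866  |  9031 × 0.265 = 2393 → 4148
Band 2: 5442 × 0.965 = 5252
Band 3: 6807 × 0.959 = 6528
Band 4: 1620 × 0.938 = 1520
Band 5: 3868 × 0.958 = 3706
Band 6: 9031 × 0.937 = 8462
Band 7: 3770 × 0.96 + 7344 × 0.512 = 3619 + 3760 = 7379
Net migration: Band 7 + 140 → 7519
End of period: [4148, 5252, 6528, 1520, 3706, 8462, 7519]
After projecting period 4:
Births: 6528 × 0.549 = 3584  |  1520 × 0.224 = 340  |  3706 × 0.265 = 982 → 4906
Band 2: 4148 × 0.965 = 4003
Band 3: 5252 × 0.959 = 5037
Band 4: 6528 × 0.938 = 6123
Band 5: 1520 × 0.958 = 1456
Band 6: 3706 × 0.937 = 3473
Band 7: 8462 × 0.96 + 7519 × 0.512 = 8124 + 3850 = 11974
Net migration: Band 7 + 140 → 12114
End of period: [4906, 4003, 5037, 6123, 1456, 3473, 12114]
Total: 35300 → 37112; change = 1812; percentage change = 5.1%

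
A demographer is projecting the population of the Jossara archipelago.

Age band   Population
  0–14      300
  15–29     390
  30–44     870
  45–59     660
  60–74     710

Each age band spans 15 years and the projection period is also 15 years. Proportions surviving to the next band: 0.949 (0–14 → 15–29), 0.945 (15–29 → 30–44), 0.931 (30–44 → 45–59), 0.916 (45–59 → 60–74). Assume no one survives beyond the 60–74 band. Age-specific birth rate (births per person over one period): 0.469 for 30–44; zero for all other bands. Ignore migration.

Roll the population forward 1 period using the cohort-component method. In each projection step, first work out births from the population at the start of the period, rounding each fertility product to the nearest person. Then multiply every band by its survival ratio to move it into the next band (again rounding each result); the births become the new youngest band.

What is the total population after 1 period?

Let group 1 be 0–14 through group 5 = 60–74.
— Period 1 —
Births: 870 * 0.469 = 408
Group 2: 300 * 0.949 = 285
Group 3: 390 * 0.945 = 369
Group 4: 870 * 0.931 = 810
Group 5: 660 * 0.916 = 605
Giving 408 / 285 / 369 / 810 / 605.
Total after period 1: 408 + 285 + 369 + 810 + 605 = 2477

2477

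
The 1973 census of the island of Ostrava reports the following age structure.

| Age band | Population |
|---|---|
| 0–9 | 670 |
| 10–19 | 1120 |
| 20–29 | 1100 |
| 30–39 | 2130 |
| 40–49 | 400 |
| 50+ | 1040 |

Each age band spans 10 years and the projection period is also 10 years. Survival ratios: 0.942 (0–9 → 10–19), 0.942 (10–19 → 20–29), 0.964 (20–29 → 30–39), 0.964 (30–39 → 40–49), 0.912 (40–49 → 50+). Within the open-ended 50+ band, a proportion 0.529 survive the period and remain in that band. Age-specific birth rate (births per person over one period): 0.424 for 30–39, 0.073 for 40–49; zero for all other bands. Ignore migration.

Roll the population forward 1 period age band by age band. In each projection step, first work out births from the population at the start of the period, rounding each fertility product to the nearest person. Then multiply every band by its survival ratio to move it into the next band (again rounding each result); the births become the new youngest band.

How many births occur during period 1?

Numbering the groups 1..6 from youngest to oldest:
— Period 1 —
Births: 2130 × 0.424 = 903, 400 × 0.073 = 29 → total 932
Group 2: 670 × 0.942 = 631
Group 3: 1120 × 0.942 = 1055
Group 4: 1100 × 0.964 = 1060
Group 5: 2130 × 0.964 = 2053
Group 6: 400 × 0.912 + 1040 × 0.529 = 365 + 550 = 915
Giving 932 / 631 / 1055 / 1060 / 2053 / 915.

932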